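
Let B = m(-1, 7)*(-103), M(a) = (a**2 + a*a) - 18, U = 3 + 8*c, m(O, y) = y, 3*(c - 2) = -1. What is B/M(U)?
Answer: -6489/4640 ≈ -1.3985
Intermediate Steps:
c = 5/3 (c = 2 + (1/3)*(-1) = 2 - 1/3 = 5/3 ≈ 1.6667)
U = 49/3 (U = 3 + 8*(5/3) = 3 + 40/3 = 49/3 ≈ 16.333)
M(a) = -18 + 2*a**2 (M(a) = (a**2 + a**2) - 18 = 2*a**2 - 18 = -18 + 2*a**2)
B = -721 (B = 7*(-103) = -721)
B/M(U) = -721/(-18 + 2*(49/3)**2) = -721/(-18 + 2*(2401/9)) = -721/(-18 + 4802/9) = -721/4640/9 = -721*9/4640 = -6489/4640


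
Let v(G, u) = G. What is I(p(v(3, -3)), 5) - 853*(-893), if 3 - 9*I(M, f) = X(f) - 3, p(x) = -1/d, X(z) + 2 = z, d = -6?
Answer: 2285188/3 ≈ 7.6173e+5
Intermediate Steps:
X(z) = -2 + z
p(x) = ⅙ (p(x) = -1/(-6) = -1*(-⅙) = ⅙)
I(M, f) = 8/9 - f/9 (I(M, f) = ⅓ - ((-2 + f) - 3)/9 = ⅓ - (-5 + f)/9 = ⅓ + (5/9 - f/9) = 8/9 - f/9)
I(p(v(3, -3)), 5) - 853*(-893) = (8/9 - ⅑*5) - 853*(-893) = (8/9 - 5/9) + 761729 = ⅓ + 761729 = 2285188/3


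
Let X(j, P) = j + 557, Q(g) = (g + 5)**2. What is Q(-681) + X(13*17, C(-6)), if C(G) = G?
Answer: 457754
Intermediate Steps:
Q(g) = (5 + g)**2
X(j, P) = 557 + j
Q(-681) + X(13*17, C(-6)) = (5 - 681)**2 + (557 + 13*17) = (-676)**2 + (557 + 221) = 456976 + 778 = 457754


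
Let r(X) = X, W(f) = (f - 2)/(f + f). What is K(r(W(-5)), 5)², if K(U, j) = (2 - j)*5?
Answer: 225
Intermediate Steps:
W(f) = (-2 + f)/(2*f) (W(f) = (-2 + f)/((2*f)) = (-2 + f)*(1/(2*f)) = (-2 + f)/(2*f))
K(U, j) = 10 - 5*j
K(r(W(-5)), 5)² = (10 - 5*5)² = (10 - 25)² = (-15)² = 225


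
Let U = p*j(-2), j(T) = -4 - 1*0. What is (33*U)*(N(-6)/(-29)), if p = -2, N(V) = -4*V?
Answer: -6336/29 ≈ -218.48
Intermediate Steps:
j(T) = -4 (j(T) = -4 + 0 = -4)
U = 8 (U = -2*(-4) = 8)
(33*U)*(N(-6)/(-29)) = (33*8)*(-4*(-6)/(-29)) = 264*(24*(-1/29)) = 264*(-24/29) = -6336/29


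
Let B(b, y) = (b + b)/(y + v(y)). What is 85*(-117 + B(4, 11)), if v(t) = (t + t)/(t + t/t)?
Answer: -761685/77 ≈ -9892.0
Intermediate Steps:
v(t) = 2*t/(1 + t) (v(t) = (2*t)/(t + 1) = (2*t)/(1 + t) = 2*t/(1 + t))
B(b, y) = 2*b/(y + 2*y/(1 + y)) (B(b, y) = (b + b)/(y + 2*y/(1 + y)) = (2*b)/(y + 2*y/(1 + y)) = 2*b/(y + 2*y/(1 + y)))
85*(-117 + B(4, 11)) = 85*(-117 + 2*4*(1 + 11)/(11*(3 + 11))) = 85*(-117 + 2*4*(1/11)*12/14) = 85*(-117 + 2*4*(1/11)*(1/14)*12) = 85*(-117 + 48/77) = 85*(-8961/77) = -761685/77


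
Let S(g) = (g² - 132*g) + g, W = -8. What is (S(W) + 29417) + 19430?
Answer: 49959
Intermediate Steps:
S(g) = g² - 131*g
(S(W) + 29417) + 19430 = (-8*(-131 - 8) + 29417) + 19430 = (-8*(-139) + 29417) + 19430 = (1112 + 29417) + 19430 = 30529 + 19430 = 49959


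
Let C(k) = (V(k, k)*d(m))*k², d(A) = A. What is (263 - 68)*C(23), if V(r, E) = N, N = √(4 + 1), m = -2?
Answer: -206310*√5 ≈ -4.6132e+5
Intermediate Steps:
N = √5 ≈ 2.2361
V(r, E) = √5
C(k) = -2*√5*k² (C(k) = (√5*(-2))*k² = (-2*√5)*k² = -2*√5*k²)
(263 - 68)*C(23) = (263 - 68)*(-2*√5*23²) = 195*(-2*√5*529) = 195*(-1058*√5) = -206310*√5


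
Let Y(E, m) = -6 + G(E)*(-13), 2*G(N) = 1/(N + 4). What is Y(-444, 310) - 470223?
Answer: -413801507/880 ≈ -4.7023e+5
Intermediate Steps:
G(N) = 1/(2*(4 + N)) (G(N) = 1/(2*(N + 4)) = 1/(2*(4 + N)))
Y(E, m) = -6 - 13/(2*(4 + E)) (Y(E, m) = -6 + (1/(2*(4 + E)))*(-13) = -6 - 13/(2*(4 + E)))
Y(-444, 310) - 470223 = (-61 - 12*(-444))/(2*(4 - 444)) - 470223 = (½)*(-61 + 5328)/(-440) - 470223 = (½)*(-1/440)*5267 - 470223 = -5267/880 - 470223 = -413801507/880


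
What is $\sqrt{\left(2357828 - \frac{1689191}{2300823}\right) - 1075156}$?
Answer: $\frac{\sqrt{15397251251517095}}{109563} \approx 1132.6$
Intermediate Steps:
$\sqrt{\left(2357828 - \frac{1689191}{2300823}\right) - 1075156} = \sqrt{\left(2357828 - 1689191 \cdot \frac{1}{2300823}\right) - 1075156} = \sqrt{\left(2357828 - \frac{241313}{328689}\right) - 1075156} = \sqrt{\frac{774991886179}{328689} - 1075156} = \sqrt{\frac{421599935695}{328689}} = \frac{\sqrt{15397251251517095}}{109563}$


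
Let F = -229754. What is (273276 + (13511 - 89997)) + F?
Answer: -32964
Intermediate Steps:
(273276 + (13511 - 89997)) + F = (273276 + (13511 - 89997)) - 229754 = (273276 - 76486) - 229754 = 196790 - 229754 = -32964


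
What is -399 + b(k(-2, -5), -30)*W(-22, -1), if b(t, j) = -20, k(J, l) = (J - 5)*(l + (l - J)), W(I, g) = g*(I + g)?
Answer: -859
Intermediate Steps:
k(J, l) = (-5 + J)*(-J + 2*l)
-399 + b(k(-2, -5), -30)*W(-22, -1) = -399 - (-20)*(-22 - 1) = -399 - (-20)*(-23) = -399 - 20*23 = -399 - 460 = -859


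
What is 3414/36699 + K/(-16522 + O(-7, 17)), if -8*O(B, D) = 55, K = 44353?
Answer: -4190083114/1617581823 ≈ -2.5903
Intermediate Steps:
O(B, D) = -55/8 (O(B, D) = -1/8*55 = -55/8)
3414/36699 + K/(-16522 + O(-7, 17)) = 3414/36699 + 44353/(-16522 - 55/8) = 3414*(1/36699) + 44353/(-132231/8) = 1138/12233 + 44353*(-8/132231) = 1138/12233 - 354824/132231 = -4190083114/1617581823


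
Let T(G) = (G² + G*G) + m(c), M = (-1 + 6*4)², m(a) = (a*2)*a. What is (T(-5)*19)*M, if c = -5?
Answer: 1005100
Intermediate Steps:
m(a) = 2*a² (m(a) = (2*a)*a = 2*a²)
M = 529 (M = (-1 + 24)² = 23² = 529)
T(G) = 50 + 2*G² (T(G) = (G² + G*G) + 2*(-5)² = (G² + G²) + 2*25 = 2*G² + 50 = 50 + 2*G²)
(T(-5)*19)*M = ((50 + 2*(-5)²)*19)*529 = ((50 + 2*25)*19)*529 = ((50 + 50)*19)*529 = (100*19)*529 = 1900*529 = 1005100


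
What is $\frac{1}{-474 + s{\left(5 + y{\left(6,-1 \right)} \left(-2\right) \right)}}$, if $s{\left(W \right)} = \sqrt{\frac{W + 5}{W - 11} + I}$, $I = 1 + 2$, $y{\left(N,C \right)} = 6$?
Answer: $- \frac{2133}{1011028} - \frac{3 \sqrt{7}}{1011028} \approx -0.0021176$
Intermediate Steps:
$I = 3$
$s{\left(W \right)} = \sqrt{3 + \frac{5 + W}{-11 + W}}$ ($s{\left(W \right)} = \sqrt{\frac{W + 5}{W - 11} + 3} = \sqrt{\frac{5 + W}{-11 + W} + 3} = \sqrt{3 + \frac{5 + W}{-11 + W}}$)
$\frac{1}{-474 + s{\left(5 + y{\left(6,-1 \right)} \left(-2\right) \right)}} = \frac{1}{-474 + 2 \sqrt{\frac{-7 + \left(5 + 6 \left(-2\right)\right)}{-11 + \left(5 + 6 \left(-2\right)\right)}}} = \frac{1}{-474 + 2 \sqrt{\frac{-7 + \left(5 - 12\right)}{-11 + \left(5 - 12\right)}}} = \frac{1}{-474 + 2 \sqrt{\frac{-7 - 7}{-11 - 7}}} = \frac{1}{-474 + 2 \sqrt{\frac{1}{-18} \left(-14\right)}} = \frac{1}{-474 + 2 \sqrt{\left(- \frac{1}{18}\right) \left(-14\right)}} = \frac{1}{-474 + 2 \sqrt{\frac{7}{9}}} = \frac{1}{-474 + 2 \frac{\sqrt{7}}{3}} = \frac{1}{-474 + \frac{2 \sqrt{7}}{3}}$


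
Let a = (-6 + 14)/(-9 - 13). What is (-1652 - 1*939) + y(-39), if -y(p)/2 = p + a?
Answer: -27635/11 ≈ -2512.3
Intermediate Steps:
a = -4/11 (a = 8/(-22) = 8*(-1/22) = -4/11 ≈ -0.36364)
y(p) = 8/11 - 2*p (y(p) = -2*(p - 4/11) = -2*(-4/11 + p) = 8/11 - 2*p)
(-1652 - 1*939) + y(-39) = (-1652 - 1*939) + (8/11 - 2*(-39)) = (-1652 - 939) + (8/11 + 78) = -2591 + 866/11 = -27635/11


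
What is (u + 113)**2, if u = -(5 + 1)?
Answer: 11449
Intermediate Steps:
u = -6 (u = -1*6 = -6)
(u + 113)**2 = (-6 + 113)**2 = 107**2 = 11449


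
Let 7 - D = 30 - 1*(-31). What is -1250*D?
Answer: 67500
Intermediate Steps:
D = -54 (D = 7 - (30 - 1*(-31)) = 7 - (30 + 31) = 7 - 1*61 = 7 - 61 = -54)
-1250*D = -1250*(-54) = 67500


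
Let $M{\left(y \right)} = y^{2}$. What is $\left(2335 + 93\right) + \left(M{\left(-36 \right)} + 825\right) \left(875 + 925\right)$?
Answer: $3820228$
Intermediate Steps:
$\left(2335 + 93\right) + \left(M{\left(-36 \right)} + 825\right) \left(875 + 925\right) = \left(2335 + 93\right) + \left(\left(-36\right)^{2} + 825\right) \left(875 + 925\right) = 2428 + \left(1296 + 825\right) 1800 = 2428 + 2121 \cdot 1800 = 2428 + 3817800 = 3820228$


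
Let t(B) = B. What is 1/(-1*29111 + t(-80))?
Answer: -1/29191 ≈ -3.4257e-5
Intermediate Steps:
1/(-1*29111 + t(-80)) = 1/(-1*29111 - 80) = 1/(-29111 - 80) = 1/(-29191) = -1/29191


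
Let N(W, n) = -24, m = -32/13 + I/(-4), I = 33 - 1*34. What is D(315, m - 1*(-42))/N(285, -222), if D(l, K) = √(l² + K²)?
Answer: -√272585161/1248 ≈ -13.229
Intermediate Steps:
I = -1 (I = 33 - 34 = -1)
m = -115/52 (m = -32/13 - 1/(-4) = -32*1/13 - 1*(-¼) = -32/13 + ¼ = -115/52 ≈ -2.2115)
D(l, K) = √(K² + l²)
D(315, m - 1*(-42))/N(285, -222) = √((-115/52 - 1*(-42))² + 315²)/(-24) = √((-115/52 + 42)² + 99225)*(-1/24) = √((2069/52)² + 99225)*(-1/24) = √(4280761/2704 + 99225)*(-1/24) = √(272585161/2704)*(-1/24) = (√272585161/52)*(-1/24) = -√272585161/1248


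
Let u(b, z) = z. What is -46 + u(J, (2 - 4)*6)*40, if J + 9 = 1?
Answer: -526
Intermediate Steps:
J = -8 (J = -9 + 1 = -8)
-46 + u(J, (2 - 4)*6)*40 = -46 + ((2 - 4)*6)*40 = -46 - 2*6*40 = -46 - 12*40 = -46 - 480 = -526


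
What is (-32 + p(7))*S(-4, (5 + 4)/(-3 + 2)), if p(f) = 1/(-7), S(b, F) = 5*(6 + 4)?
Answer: -11250/7 ≈ -1607.1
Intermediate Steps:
S(b, F) = 50 (S(b, F) = 5*10 = 50)
p(f) = -1/7 (p(f) = 1*(-1/7) = -1/7)
(-32 + p(7))*S(-4, (5 + 4)/(-3 + 2)) = (-32 - 1/7)*50 = -225/7*50 = -11250/7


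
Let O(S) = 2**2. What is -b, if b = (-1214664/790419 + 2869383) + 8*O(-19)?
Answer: -756012973407/263473 ≈ -2.8694e+6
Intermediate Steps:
O(S) = 4
b = 756012973407/263473 (b = (-1214664/790419 + 2869383) + 8*4 = (-1214664*1/790419 + 2869383) + 32 = (-404888/263473 + 2869383) + 32 = 756004542271/263473 + 32 = 756012973407/263473 ≈ 2.8694e+6)
-b = -1*756012973407/263473 = -756012973407/263473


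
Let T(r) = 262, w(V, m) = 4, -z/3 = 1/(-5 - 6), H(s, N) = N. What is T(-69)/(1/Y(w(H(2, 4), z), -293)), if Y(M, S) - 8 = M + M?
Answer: 4192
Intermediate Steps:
z = 3/11 (z = -3/(-5 - 6) = -3/(-11) = -3*(-1/11) = 3/11 ≈ 0.27273)
Y(M, S) = 8 + 2*M (Y(M, S) = 8 + (M + M) = 8 + 2*M)
T(-69)/(1/Y(w(H(2, 4), z), -293)) = 262/(1/(8 + 2*4)) = 262/(1/(8 + 8)) = 262/(1/16) = 262*16 = 4192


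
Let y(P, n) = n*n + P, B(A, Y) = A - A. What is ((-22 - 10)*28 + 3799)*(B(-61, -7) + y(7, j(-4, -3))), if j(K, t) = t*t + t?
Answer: 124829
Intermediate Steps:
B(A, Y) = 0
j(K, t) = t + t² (j(K, t) = t² + t = t + t²)
y(P, n) = P + n² (y(P, n) = n² + P = P + n²)
((-22 - 10)*28 + 3799)*(B(-61, -7) + y(7, j(-4, -3))) = ((-22 - 10)*28 + 3799)*(0 + (7 + (-3*(1 - 3))²)) = (-32*28 + 3799)*(0 + (7 + (-3*(-2))²)) = (-896 + 3799)*(0 + (7 + 6²)) = 2903*(0 + (7 + 36)) = 2903*(0 + 43) = 2903*43 = 124829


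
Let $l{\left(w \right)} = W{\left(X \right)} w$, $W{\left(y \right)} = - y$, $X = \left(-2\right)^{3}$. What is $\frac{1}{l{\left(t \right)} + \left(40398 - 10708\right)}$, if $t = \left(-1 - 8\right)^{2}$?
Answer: $\frac{1}{30338} \approx 3.2962 \cdot 10^{-5}$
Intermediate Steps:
$t = 81$ ($t = \left(-9\right)^{2} = 81$)
$X = -8$
$l{\left(w \right)} = 8 w$ ($l{\left(w \right)} = \left(-1\right) \left(-8\right) w = 8 w$)
$\frac{1}{l{\left(t \right)} + \left(40398 - 10708\right)} = \frac{1}{8 \cdot 81 + \left(40398 - 10708\right)} = \frac{1}{648 + \left(40398 - 10708\right)} = \frac{1}{648 + 29690} = \frac{1}{30338}$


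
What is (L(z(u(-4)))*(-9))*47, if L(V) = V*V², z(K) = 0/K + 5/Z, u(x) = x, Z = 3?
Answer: -5875/3 ≈ -1958.3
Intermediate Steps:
z(K) = 5/3 (z(K) = 0/K + 5/3 = 0 + 5*(⅓) = 0 + 5/3 = 5/3)
L(V) = V³
(L(z(u(-4)))*(-9))*47 = ((5/3)³*(-9))*47 = ((125/27)*(-9))*47 = -125/3*47 = -5875/3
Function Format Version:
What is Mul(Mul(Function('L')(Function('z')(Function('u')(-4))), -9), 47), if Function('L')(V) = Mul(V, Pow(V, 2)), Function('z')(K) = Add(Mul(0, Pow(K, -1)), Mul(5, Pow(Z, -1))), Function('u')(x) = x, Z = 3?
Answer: Rational(-5875, 3) ≈ -1958.3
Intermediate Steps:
Function('z')(K) = Rational(5, 3) (Function('z')(K) = Add(Mul(0, Pow(K, -1)), Mul(5, Pow(3, -1))) = Add(0, Mul(5, Rational(1, 3))) = Add(0, Rational(5, 3)) = Rational(5, 3))
Function('L')(V) = Pow(V, 3)
Mul(Mul(Function('L')(Function('z')(Function('u')(-4))), -9), 47) = Mul(Mul(Pow(Rational(5, 3), 3), -9), 47) = Mul(Mul(Rational(125, 27), -9), 47) = Mul(Rational(-125, 3), 47) = Rational(-5875, 3)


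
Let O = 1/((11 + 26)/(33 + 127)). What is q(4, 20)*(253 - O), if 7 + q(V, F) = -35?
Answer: -386442/37 ≈ -10444.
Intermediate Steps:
q(V, F) = -42 (q(V, F) = -7 - 35 = -42)
O = 160/37 (O = 1/(37/160) = 160/37 ≈ 4.3243)
q(4, 20)*(253 - O) = -42*(253 - 1*160/37) = -42*(253 - 160/37) = -42*9201/37 = -386442/37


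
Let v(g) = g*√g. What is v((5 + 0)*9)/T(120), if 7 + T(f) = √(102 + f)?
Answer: 135*√1110/173 + 945*√5/173 ≈ 38.213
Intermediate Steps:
T(f) = -7 + √(102 + f)
v(g) = g^(3/2)
v((5 + 0)*9)/T(120) = ((5 + 0)*9)^(3/2)/(-7 + √(102 + 120)) = (5*9)^(3/2)/(-7 + √222) = 45^(3/2)/(-7 + √222) = (135*√5)/(-7 + √222) = 135*√5/(-7 + √222)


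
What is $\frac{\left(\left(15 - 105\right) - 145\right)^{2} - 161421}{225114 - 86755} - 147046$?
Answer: $- \frac{20345243710}{138359} \approx -1.4705 \cdot 10^{5}$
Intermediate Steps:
$\frac{\left(\left(15 - 105\right) - 145\right)^{2} - 161421}{225114 - 86755} - 147046 = \frac{\left(-90 - 145\right)^{2} - 161421}{138359} - 147046 = \left(\left(-235\right)^{2} - 161421\right) \frac{1}{138359} - 147046 = \left(55225 - 161421\right) \frac{1}{138359} - 147046 = \left(-106196\right) \frac{1}{138359} - 147046 = - \frac{106196}{138359} - 147046 = - \frac{20345243710}{138359}$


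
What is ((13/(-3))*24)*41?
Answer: -4264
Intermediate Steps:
((13/(-3))*24)*41 = ((13*(-1/3))*24)*41 = -13/3*24*41 = -104*41 = -4264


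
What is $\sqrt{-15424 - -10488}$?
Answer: $2 i \sqrt{1234} \approx 70.257 i$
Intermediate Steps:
$\sqrt{-15424 - -10488} = \sqrt{-15424 + 10488} = \sqrt{-4936} = 2 i \sqrt{1234}$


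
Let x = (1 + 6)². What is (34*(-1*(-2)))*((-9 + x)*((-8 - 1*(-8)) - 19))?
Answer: -51680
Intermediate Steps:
x = 49 (x = 7² = 49)
(34*(-1*(-2)))*((-9 + x)*((-8 - 1*(-8)) - 19)) = (34*(-1*(-2)))*((-9 + 49)*((-8 - 1*(-8)) - 19)) = (34*2)*(40*((-8 + 8) - 19)) = 68*(40*(0 - 19)) = 68*(40*(-19)) = 68*(-760) = -51680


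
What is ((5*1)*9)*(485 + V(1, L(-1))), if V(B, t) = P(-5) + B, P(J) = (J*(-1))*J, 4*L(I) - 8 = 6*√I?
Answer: 20745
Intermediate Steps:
L(I) = 2 + 3*√I/2 (L(I) = 2 + (6*√I)/4 = 2 + 3*√I/2)
P(J) = -J² (P(J) = (-J)*J = -J²)
V(B, t) = -25 + B (V(B, t) = -1*(-5)² + B = -1*25 + B = -25 + B)
((5*1)*9)*(485 + V(1, L(-1))) = ((5*1)*9)*(485 + (-25 + 1)) = (5*9)*(485 - 24) = 45*461 = 20745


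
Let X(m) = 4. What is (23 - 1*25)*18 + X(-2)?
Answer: -32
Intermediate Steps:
(23 - 1*25)*18 + X(-2) = (23 - 1*25)*18 + 4 = (23 - 25)*18 + 4 = -2*18 + 4 = -36 + 4 = -32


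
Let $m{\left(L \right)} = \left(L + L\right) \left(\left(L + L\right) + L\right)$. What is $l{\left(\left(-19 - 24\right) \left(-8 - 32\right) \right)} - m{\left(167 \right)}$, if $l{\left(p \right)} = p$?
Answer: $-165614$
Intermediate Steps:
$m{\left(L \right)} = 6 L^{2}$ ($m{\left(L \right)} = 2 L \left(2 L + L\right) = 2 L 3 L = 6 L^{2}$)
$l{\left(\left(-19 - 24\right) \left(-8 - 32\right) \right)} - m{\left(167 \right)} = \left(-19 - 24\right) \left(-8 - 32\right) - 6 \cdot 167^{2} = \left(-43\right) \left(-40\right) - 6 \cdot 27889 = 1720 - 167334 = -165614$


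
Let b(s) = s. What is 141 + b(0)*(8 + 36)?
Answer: 141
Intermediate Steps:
141 + b(0)*(8 + 36) = 141 + 0*(8 + 36) = 141 + 0*44 = 141 + 0 = 141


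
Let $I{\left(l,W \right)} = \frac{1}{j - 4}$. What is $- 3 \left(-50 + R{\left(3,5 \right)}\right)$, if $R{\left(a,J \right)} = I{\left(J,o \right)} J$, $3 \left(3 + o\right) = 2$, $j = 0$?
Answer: $\frac{615}{4} \approx 153.75$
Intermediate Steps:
$o = - \frac{7}{3}$ ($o = -3 + \frac{1}{3} \cdot 2 = -3 + \frac{2}{3} = - \frac{7}{3} \approx -2.3333$)
$I{\left(l,W \right)} = - \frac{1}{4}$ ($I{\left(l,W \right)} = \frac{1}{0 - 4} = \frac{1}{-4} = - \frac{1}{4}$)
$R{\left(a,J \right)} = - \frac{J}{4}$
$- 3 \left(-50 + R{\left(3,5 \right)}\right) = - 3 \left(-50 - \frac{5}{4}\right) = \left(-3\right) \left(- \frac{205}{4}\right) = \frac{615}{4}$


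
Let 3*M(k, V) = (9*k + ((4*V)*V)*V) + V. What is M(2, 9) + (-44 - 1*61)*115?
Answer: -11094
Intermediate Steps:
M(k, V) = 3*k + V/3 + 4*V**3/3 (M(k, V) = ((9*k + ((4*V)*V)*V) + V)/3 = ((9*k + (4*V**2)*V) + V)/3 = ((9*k + 4*V**3) + V)/3 = ((4*V**3 + 9*k) + V)/3 = (V + 4*V**3 + 9*k)/3 = 3*k + V/3 + 4*V**3/3)
M(2, 9) + (-44 - 1*61)*115 = (3*2 + (1/3)*9 + (4/3)*9**3) + (-44 - 1*61)*115 = (6 + 3 + (4/3)*729) + (-44 - 61)*115 = (6 + 3 + 972) - 105*115 = 981 - 12075 = -11094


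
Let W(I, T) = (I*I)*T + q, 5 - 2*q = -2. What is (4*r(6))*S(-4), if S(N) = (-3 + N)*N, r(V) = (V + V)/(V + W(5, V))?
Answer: 2688/319 ≈ 8.4263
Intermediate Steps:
q = 7/2 (q = 5/2 - 1/2*(-2) = 5/2 + 1 = 7/2 ≈ 3.5000)
W(I, T) = 7/2 + T*I**2 (W(I, T) = (I*I)*T + 7/2 = I**2*T + 7/2 = T*I**2 + 7/2 = 7/2 + T*I**2)
r(V) = 2*V/(7/2 + 26*V) (r(V) = (V + V)/(V + (7/2 + V*5**2)) = (2*V)/(V + (7/2 + V*25)) = (2*V)/(V + (7/2 + 25*V)) = (2*V)/(7/2 + 26*V) = 2*V/(7/2 + 26*V))
S(N) = N*(-3 + N)
(4*r(6))*S(-4) = (4*(4*6/(7 + 52*6)))*(-4*(-3 - 4)) = (4*(4*6/(7 + 312)))*(-4*(-7)) = (4*(4*6/319))*28 = (4*(4*6*(1/319)))*28 = (4*(24/319))*28 = (96/319)*28 = 2688/319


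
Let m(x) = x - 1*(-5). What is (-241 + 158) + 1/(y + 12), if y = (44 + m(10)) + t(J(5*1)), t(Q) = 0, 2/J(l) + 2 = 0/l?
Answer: -5892/71 ≈ -82.986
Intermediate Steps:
J(l) = -1 (J(l) = 2/(-2 + 0/l) = 2/(-2 + 0) = 2/(-2) = 2*(-½) = -1)
m(x) = 5 + x (m(x) = x + 5 = 5 + x)
y = 59 (y = (44 + (5 + 10)) + 0 = (44 + 15) + 0 = 59 + 0 = 59)
(-241 + 158) + 1/(y + 12) = (-241 + 158) + 1/(59 + 12) = -83 + 1/71 = -5892/71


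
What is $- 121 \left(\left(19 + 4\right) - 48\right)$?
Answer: $3025$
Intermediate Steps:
$- 121 \left(\left(19 + 4\right) - 48\right) = - 121 \left(23 - 48\right) = \left(-121\right) \left(-25\right) = 3025$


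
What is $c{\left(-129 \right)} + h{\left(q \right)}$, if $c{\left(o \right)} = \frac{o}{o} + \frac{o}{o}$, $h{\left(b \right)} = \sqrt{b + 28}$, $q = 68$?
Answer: $2 + 4 \sqrt{6} \approx 11.798$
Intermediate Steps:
$h{\left(b \right)} = \sqrt{28 + b}$
$c{\left(o \right)} = 2$ ($c{\left(o \right)} = 1 + 1 = 2$)
$c{\left(-129 \right)} + h{\left(q \right)} = 2 + \sqrt{28 + 68} = 2 + \sqrt{96} = 2 + 4 \sqrt{6}$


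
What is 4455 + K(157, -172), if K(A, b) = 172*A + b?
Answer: 31287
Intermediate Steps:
K(A, b) = b + 172*A
4455 + K(157, -172) = 4455 + (-172 + 172*157) = 4455 + (-172 + 27004) = 4455 + 26832 = 31287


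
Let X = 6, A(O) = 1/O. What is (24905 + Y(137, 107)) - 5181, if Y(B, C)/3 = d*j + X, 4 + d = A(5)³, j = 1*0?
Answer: 19742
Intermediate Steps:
j = 0
A(O) = 1/O
d = -499/125 (d = -4 + (1/5)³ = -4 + (⅕)³ = -4 + 1/125 = -499/125 ≈ -3.9920)
Y(B, C) = 18 (Y(B, C) = 3*(-499/125*0 + 6) = 3*(0 + 6) = 3*6 = 18)
(24905 + Y(137, 107)) - 5181 = (24905 + 18) - 5181 = 24923 - 5181 = 19742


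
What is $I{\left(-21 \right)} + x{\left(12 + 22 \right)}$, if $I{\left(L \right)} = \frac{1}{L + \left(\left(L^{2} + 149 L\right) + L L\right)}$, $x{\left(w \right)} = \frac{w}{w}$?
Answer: $\frac{2267}{2268} \approx 0.99956$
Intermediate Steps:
$x{\left(w \right)} = 1$
$I{\left(L \right)} = \frac{1}{2 L^{2} + 150 L}$ ($I{\left(L \right)} = \frac{1}{L + \left(\left(L^{2} + 149 L\right) + L^{2}\right)} = \frac{1}{L + \left(2 L^{2} + 149 L\right)} = \frac{1}{2 L^{2} + 150 L}$)
$I{\left(-21 \right)} + x{\left(12 + 22 \right)} = \frac{1}{2 \left(-21\right) \left(75 - 21\right)} + 1 = \frac{1}{2} \left(- \frac{1}{21}\right) \frac{1}{54} + 1 = - \frac{1}{2268} + 1 = \frac{2267}{2268}$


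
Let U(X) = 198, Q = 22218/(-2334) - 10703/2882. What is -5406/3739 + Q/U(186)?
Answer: -38044843307/25150712532 ≈ -1.5127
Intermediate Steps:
Q = -1348683/101918 (Q = 22218*(-1/2334) - 10703*1/2882 = -3703/389 - 973/262 = -1348683/101918 ≈ -13.233)
-5406/3739 + Q/U(186) = -5406/3739 - 1348683/101918/198 = -5406*1/3739 - 1348683/101918*1/198 = -5406/3739 - 449561/6726588 = -38044843307/25150712532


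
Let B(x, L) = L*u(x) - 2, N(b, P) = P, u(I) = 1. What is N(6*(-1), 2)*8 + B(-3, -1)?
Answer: 13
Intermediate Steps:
B(x, L) = -2 + L (B(x, L) = L*1 - 2 = L - 2 = -2 + L)
N(6*(-1), 2)*8 + B(-3, -1) = 2*8 + (-2 - 1) = 16 - 3 = 13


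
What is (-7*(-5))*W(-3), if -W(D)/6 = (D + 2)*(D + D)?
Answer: -1260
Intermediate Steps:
W(D) = -12*D*(2 + D) (W(D) = -6*(D + 2)*(D + D) = -6*(2 + D)*2*D = -12*D*(2 + D))
(-7*(-5))*W(-3) = (-7*(-5))*(-12*(-3)*(2 - 3)) = 35*(-12*(-3)*(-1)) = 35*(-36) = -1260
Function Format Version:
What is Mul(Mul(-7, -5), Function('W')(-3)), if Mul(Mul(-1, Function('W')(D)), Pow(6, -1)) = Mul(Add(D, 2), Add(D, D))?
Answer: -1260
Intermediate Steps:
Function('W')(D) = Mul(-12, D, Add(2, D)) (Function('W')(D) = Mul(-6, Mul(Add(D, 2), Add(D, D))) = Mul(-6, Mul(Add(2, D), Mul(2, D))) = Mul(-6, Mul(2, D, Add(2, D))) = Mul(-12, D, Add(2, D)))
Mul(Mul(-7, -5), Function('W')(-3)) = Mul(Mul(-7, -5), Mul(-12, -3, Add(2, -3))) = Mul(35, Mul(-12, -3, -1)) = Mul(35, -36) = -1260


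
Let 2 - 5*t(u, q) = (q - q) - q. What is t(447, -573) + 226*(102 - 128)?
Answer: -29951/5 ≈ -5990.2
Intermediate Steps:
t(u, q) = ⅖ + q/5 (t(u, q) = ⅖ - ((q - q) - q)/5 = ⅖ - (0 - q)/5 = ⅖ - (-1)*q/5 = ⅖ + q/5)
t(447, -573) + 226*(102 - 128) = (⅖ + (⅕)*(-573)) + 226*(102 - 128) = (⅖ - 573/5) + 226*(-26) = -571/5 - 5876 = -29951/5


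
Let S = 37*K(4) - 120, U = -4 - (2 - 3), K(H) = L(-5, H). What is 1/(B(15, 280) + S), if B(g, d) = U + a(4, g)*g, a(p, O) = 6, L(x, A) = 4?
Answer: 1/115 ≈ 0.0086956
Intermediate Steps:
K(H) = 4
U = -3 (U = -4 - 1*(-1) = -4 + 1 = -3)
B(g, d) = -3 + 6*g
S = 28 (S = 37*4 - 120 = 148 - 120 = 28)
1/(B(15, 280) + S) = 1/((-3 + 6*15) + 28) = 1/((-3 + 90) + 28) = 1/(87 + 28) = 1/115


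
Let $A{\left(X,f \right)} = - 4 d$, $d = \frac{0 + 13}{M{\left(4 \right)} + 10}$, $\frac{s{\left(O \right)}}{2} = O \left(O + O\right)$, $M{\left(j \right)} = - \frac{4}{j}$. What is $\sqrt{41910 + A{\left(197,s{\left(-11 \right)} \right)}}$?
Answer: $\frac{\sqrt{377138}}{3} \approx 204.71$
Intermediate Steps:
$s{\left(O \right)} = 4 O^{2}$ ($s{\left(O \right)} = 2 O \left(O + O\right) = 2 O 2 O = 2 \cdot 2 O^{2} = 4 O^{2}$)
$d = \frac{13}{9}$ ($d = \frac{0 + 13}{- \frac{4}{4} + 10} = \frac{13}{\left(-4\right) \frac{1}{4} + 10} = \frac{13}{-1 + 10} = \frac{13}{9} \approx 1.4444$)
$A{\left(X,f \right)} = - \frac{52}{9}$ ($A{\left(X,f \right)} = \left(-4\right) \frac{13}{9} = - \frac{52}{9}$)
$\sqrt{41910 + A{\left(197,s{\left(-11 \right)} \right)}} = \sqrt{41910 - \frac{52}{9}} = \sqrt{\frac{377138}{9}} = \frac{\sqrt{377138}}{3}$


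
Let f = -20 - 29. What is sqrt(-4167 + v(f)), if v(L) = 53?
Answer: 11*I*sqrt(34) ≈ 64.141*I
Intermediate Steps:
f = -49
sqrt(-4167 + v(f)) = sqrt(-4167 + 53) = sqrt(-4114) = 11*I*sqrt(34)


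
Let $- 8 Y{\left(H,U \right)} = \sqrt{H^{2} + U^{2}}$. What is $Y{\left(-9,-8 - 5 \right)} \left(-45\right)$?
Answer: $\frac{225 \sqrt{10}}{8} \approx 88.939$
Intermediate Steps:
$Y{\left(H,U \right)} = - \frac{\sqrt{H^{2} + U^{2}}}{8}$
$Y{\left(-9,-8 - 5 \right)} \left(-45\right) = - \frac{\sqrt{\left(-9\right)^{2} + \left(-8 - 5\right)^{2}}}{8} \left(-45\right) = - \frac{\sqrt{81 + \left(-8 - 5\right)^{2}}}{8} \left(-45\right) = - \frac{\sqrt{81 + \left(-13\right)^{2}}}{8} \left(-45\right) = - \frac{\sqrt{81 + 169}}{8} \left(-45\right) = - \frac{\sqrt{250}}{8} \left(-45\right) = - \frac{5 \sqrt{10}}{8} \left(-45\right) = \frac{225 \sqrt{10}}{8}$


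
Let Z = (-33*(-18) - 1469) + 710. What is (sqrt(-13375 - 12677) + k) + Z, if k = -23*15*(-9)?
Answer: 2940 + 2*I*sqrt(6513) ≈ 2940.0 + 161.41*I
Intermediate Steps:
Z = -165 (Z = (594 - 1469) + 710 = -875 + 710 = -165)
k = 3105 (k = -345*(-9) = 3105)
(sqrt(-13375 - 12677) + k) + Z = (sqrt(-13375 - 12677) + 3105) - 165 = (sqrt(-26052) + 3105) - 165 = (2*I*sqrt(6513) + 3105) - 165 = (3105 + 2*I*sqrt(6513)) - 165 = 2940 + 2*I*sqrt(6513)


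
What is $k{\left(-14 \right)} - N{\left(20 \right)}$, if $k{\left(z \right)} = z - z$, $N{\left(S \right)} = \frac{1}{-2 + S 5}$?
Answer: $- \frac{1}{98} \approx -0.010204$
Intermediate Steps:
$N{\left(S \right)} = \frac{1}{-2 + 5 S}$
$k{\left(z \right)} = 0$
$k{\left(-14 \right)} - N{\left(20 \right)} = 0 - \frac{1}{-2 + 5 \cdot 20} = 0 - \frac{1}{-2 + 100} = 0 - \frac{1}{98} = - \frac{1}{98}$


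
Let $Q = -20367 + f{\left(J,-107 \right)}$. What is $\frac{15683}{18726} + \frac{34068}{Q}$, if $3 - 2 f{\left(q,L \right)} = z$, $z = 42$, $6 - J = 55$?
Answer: $- \frac{212157259}{254505066} \approx -0.83361$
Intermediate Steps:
$J = -49$ ($J = 6 - 55 = -49$)
$f{\left(q,L \right)} = - \frac{39}{2}$ ($f{\left(q,L \right)} = \frac{3}{2} - 21 = - \frac{39}{2}$)
$Q = - \frac{40773}{2}$ ($Q = -20367 - \frac{39}{2} = - \frac{40773}{2} \approx -20387.0$)
$\frac{15683}{18726} + \frac{34068}{Q} = \frac{15683}{18726} + \frac{34068}{- \frac{40773}{2}} = 15683 \cdot \frac{1}{18726} + 34068 \left(- \frac{2}{40773}\right) = \frac{15683}{18726} - \frac{22712}{13591} = - \frac{212157259}{254505066}$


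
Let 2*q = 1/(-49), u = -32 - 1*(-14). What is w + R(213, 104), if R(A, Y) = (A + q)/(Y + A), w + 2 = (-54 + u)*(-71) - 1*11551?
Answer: -200075233/31066 ≈ -6440.3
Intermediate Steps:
u = -18 (u = -32 + 14 = -18)
q = -1/98 (q = (½)/(-49) = (½)*(-1/49) = -1/98 ≈ -0.010204)
w = -6441 (w = -2 + ((-54 - 18)*(-71) - 1*11551) = -2 + (-72*(-71) - 11551) = -2 + (5112 - 11551) = -2 - 6439 = -6441)
R(A, Y) = (-1/98 + A)/(A + Y) (R(A, Y) = (A - 1/98)/(Y + A) = (-1/98 + A)/(A + Y))
w + R(213, 104) = -6441 + (-1/98 + 213)/(213 + 104) = -6441 + (20873/98)/317 = -6441 + (1/317)*(20873/98) = -6441 + 20873/31066 = -200075233/31066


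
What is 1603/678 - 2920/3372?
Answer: 285463/190518 ≈ 1.4984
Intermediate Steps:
1603/678 - 2920/3372 = 1603*(1/678) - 2920*1/3372 = 1603/678 - 730/843 = 285463/190518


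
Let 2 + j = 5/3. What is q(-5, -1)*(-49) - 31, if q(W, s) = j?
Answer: -44/3 ≈ -14.667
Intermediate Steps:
j = -⅓ (j = -2 + 5/3 = -⅓ ≈ -0.33333)
q(W, s) = -⅓
q(-5, -1)*(-49) - 31 = -⅓*(-49) - 31 = 49/3 - 31 = -44/3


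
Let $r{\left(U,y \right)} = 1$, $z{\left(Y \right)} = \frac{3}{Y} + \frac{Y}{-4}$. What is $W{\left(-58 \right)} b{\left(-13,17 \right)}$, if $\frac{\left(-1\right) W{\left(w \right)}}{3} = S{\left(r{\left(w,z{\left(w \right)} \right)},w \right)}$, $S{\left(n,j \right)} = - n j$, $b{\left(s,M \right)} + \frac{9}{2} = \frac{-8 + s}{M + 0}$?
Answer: $\frac{16965}{17} \approx 997.94$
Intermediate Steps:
$z{\left(Y \right)} = \frac{3}{Y} - \frac{Y}{4}$ ($z{\left(Y \right)} = \frac{3}{Y} + Y \left(- \frac{1}{4}\right) = \frac{3}{Y} - \frac{Y}{4}$)
$b{\left(s,M \right)} = - \frac{9}{2} + \frac{-8 + s}{M}$ ($b{\left(s,M \right)} = - \frac{9}{2} + \frac{-8 + s}{M + 0} = - \frac{9}{2} + \frac{-8 + s}{M}$)
$S{\left(n,j \right)} = - j n$
$W{\left(w \right)} = 3 w$ ($W{\left(w \right)} = - 3 \left(\left(-1\right) w 1\right) = - 3 \left(- w\right) = 3 w$)
$W{\left(-58 \right)} b{\left(-13,17 \right)} = 3 \left(-58\right) \frac{-8 - 13 - \frac{153}{2}}{17} = - 174 \frac{-8 - 13 - \frac{153}{2}}{17} = - 174 \cdot \frac{1}{17} \left(- \frac{195}{2}\right) = \left(-174\right) \left(- \frac{195}{34}\right) = \frac{16965}{17}$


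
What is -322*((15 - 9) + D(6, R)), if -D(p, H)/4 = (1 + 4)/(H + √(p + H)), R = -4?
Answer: -3772 - 460*√2 ≈ -4422.5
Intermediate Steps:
D(p, H) = -20/(H + √(H + p)) (D(p, H) = -4*(1 + 4)/(H + √(p + H)) = -20/(H + √(H + p)))
-322*((15 - 9) + D(6, R)) = -322*((15 - 9) - 20/(-4 + √(-4 + 6))) = -322*(6 - 20/(-4 + √2)) = -1932 + 6440/(-4 + √2)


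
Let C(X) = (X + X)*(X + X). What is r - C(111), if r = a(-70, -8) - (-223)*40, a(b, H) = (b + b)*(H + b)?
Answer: -29444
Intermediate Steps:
a(b, H) = 2*b*(H + b) (a(b, H) = (2*b)*(H + b) = 2*b*(H + b))
C(X) = 4*X**2 (C(X) = (2*X)*(2*X) = 4*X**2)
r = 19840 (r = 2*(-70)*(-8 - 70) - (-223)*40 = 2*(-70)*(-78) - 1*(-8920) = 10920 + 8920 = 19840)
r - C(111) = 19840 - 4*111**2 = 19840 - 4*12321 = 19840 - 1*49284 = 19840 - 49284 = -29444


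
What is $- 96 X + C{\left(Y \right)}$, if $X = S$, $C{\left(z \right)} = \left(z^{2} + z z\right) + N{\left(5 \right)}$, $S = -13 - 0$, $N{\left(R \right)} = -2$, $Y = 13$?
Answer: $1584$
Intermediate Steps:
$S = -13$ ($S = -13 + 0 = -13$)
$C{\left(z \right)} = -2 + 2 z^{2}$ ($C{\left(z \right)} = \left(z^{2} + z z\right) - 2 = \left(z^{2} + z^{2}\right) - 2 = 2 z^{2} - 2 = -2 + 2 z^{2}$)
$X = -13$
$- 96 X + C{\left(Y \right)} = \left(-96\right) \left(-13\right) - \left(2 - 2 \cdot 13^{2}\right) = 1248 + \left(-2 + 2 \cdot 169\right) = 1248 + \left(-2 + 338\right) = 1248 + 336 = 1584$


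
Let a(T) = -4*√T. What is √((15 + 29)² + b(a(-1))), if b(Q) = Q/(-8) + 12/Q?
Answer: √(7744 + 14*I)/2 ≈ 44.0 + 0.039773*I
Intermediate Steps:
b(Q) = 12/Q - Q/8 (b(Q) = Q*(-⅛) + 12/Q = -Q/8 + 12/Q = 12/Q - Q/8)
√((15 + 29)² + b(a(-1))) = √((15 + 29)² + (12/((-4*I)) - (-1)*√(-1)/2)) = √(44² + (12/((-4*I)) - (-1)*I/2)) = √(1936 + (12*(I/4) + I/2)) = √(1936 + (3*I + I/2)) = √(1936 + 7*I/2)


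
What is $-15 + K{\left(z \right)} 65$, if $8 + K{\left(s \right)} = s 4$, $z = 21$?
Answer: $4925$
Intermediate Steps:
$K{\left(s \right)} = -8 + 4 s$ ($K{\left(s \right)} = -8 + s 4 = -8 + 4 s$)
$-15 + K{\left(z \right)} 65 = -15 + \left(-8 + 4 \cdot 21\right) 65 = -15 + \left(-8 + 84\right) 65 = -15 + 76 \cdot 65 = -15 + 4940 = 4925$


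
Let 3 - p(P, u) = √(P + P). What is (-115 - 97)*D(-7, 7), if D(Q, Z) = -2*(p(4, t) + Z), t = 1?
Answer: 4240 - 848*√2 ≈ 3040.7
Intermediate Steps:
p(P, u) = 3 - √2*√P (p(P, u) = 3 - √(P + P) = 3 - √(2*P) = 3 - √2*√P)
D(Q, Z) = -6 - 2*Z + 4*√2 (D(Q, Z) = -2*((3 - √2*√4) + Z) = -2*((3 - 1*√2*2) + Z) = -2*((3 - 2*√2) + Z) = -2*(3 + Z - 2*√2) = -6 - 2*Z + 4*√2)
(-115 - 97)*D(-7, 7) = (-115 - 97)*(-6 - 2*7 + 4*√2) = -212*(-6 - 14 + 4*√2) = -212*(-20 + 4*√2) = 4240 - 848*√2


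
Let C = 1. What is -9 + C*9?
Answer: 0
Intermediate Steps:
-9 + C*9 = -9 + 1*9 = -9 + 9 = 0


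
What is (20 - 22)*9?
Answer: -18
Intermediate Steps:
(20 - 22)*9 = -2*9 = -18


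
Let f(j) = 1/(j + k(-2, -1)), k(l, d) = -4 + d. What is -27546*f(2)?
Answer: 9182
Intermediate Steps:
f(j) = 1/(-5 + j) (f(j) = 1/(j + (-4 - 1)) = 1/(j - 5) = 1/(-5 + j))
-27546*f(2) = -27546/(-5 + 2) = -27546/(-3) = -27546*(-⅓) = 9182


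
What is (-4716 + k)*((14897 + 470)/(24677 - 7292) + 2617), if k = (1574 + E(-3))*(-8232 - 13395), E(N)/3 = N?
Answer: -513540804422184/5795 ≈ -8.8618e+10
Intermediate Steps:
E(N) = 3*N
k = -33846255 (k = (1574 + 3*(-3))*(-8232 - 13395) = (1574 - 9)*(-21627) = 1565*(-21627) = -33846255)
(-4716 + k)*((14897 + 470)/(24677 - 7292) + 2617) = (-4716 - 33846255)*((14897 + 470)/(24677 - 7292) + 2617) = -33850971*(15367/17385 + 2617) = -33850971*45511912/17385 = -513540804422184/5795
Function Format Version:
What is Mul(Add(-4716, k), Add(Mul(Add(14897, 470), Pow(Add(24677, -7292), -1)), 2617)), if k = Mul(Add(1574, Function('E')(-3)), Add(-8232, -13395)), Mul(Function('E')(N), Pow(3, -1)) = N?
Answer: Rational(-513540804422184, 5795) ≈ -8.8618e+10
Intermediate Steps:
Function('E')(N) = Mul(3, N)
k = -33846255 (k = Mul(Add(1574, Mul(3, -3)), Add(-8232, -13395)) = Mul(Add(1574, -9), -21627) = Mul(1565, -21627) = -33846255)
Mul(Add(-4716, k), Add(Mul(Add(14897, 470), Pow(Add(24677, -7292), -1)), 2617)) = Mul(Add(-4716, -33846255), Add(Mul(Add(14897, 470), Pow(Add(24677, -7292), -1)), 2617)) = Mul(-33850971, Add(Mul(15367, Pow(17385, -1)), 2617)) = Mul(-33850971, Add(Mul(15367, Rational(1, 17385)), 2617)) = Mul(-33850971, Add(Rational(15367, 17385), 2617)) = Mul(-33850971, Rational(45511912, 17385)) = Rational(-513540804422184, 5795)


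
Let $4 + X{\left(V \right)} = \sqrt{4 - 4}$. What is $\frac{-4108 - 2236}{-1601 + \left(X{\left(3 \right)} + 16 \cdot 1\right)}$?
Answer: $\frac{6344}{1589} \approx 3.9924$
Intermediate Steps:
$X{\left(V \right)} = -4$ ($X{\left(V \right)} = -4 + \sqrt{4 - 4} = -4 + \sqrt{0} = -4 + 0 = -4$)
$\frac{-4108 - 2236}{-1601 + \left(X{\left(3 \right)} + 16 \cdot 1\right)} = \frac{-4108 - 2236}{-1601 + \left(-4 + 16 \cdot 1\right)} = - \frac{6344}{-1601 + \left(-4 + 16\right)} = - \frac{6344}{-1601 + 12} = - \frac{6344}{-1589} = \left(-6344\right) \left(- \frac{1}{1589}\right) = \frac{6344}{1589}$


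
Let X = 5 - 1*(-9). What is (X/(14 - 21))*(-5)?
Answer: 10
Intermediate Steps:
X = 14 (X = 5 + 9 = 14)
(X/(14 - 21))*(-5) = (14/(14 - 21))*(-5) = (14/(-7))*(-5) = -1/7*14*(-5) = -2*(-5) = 10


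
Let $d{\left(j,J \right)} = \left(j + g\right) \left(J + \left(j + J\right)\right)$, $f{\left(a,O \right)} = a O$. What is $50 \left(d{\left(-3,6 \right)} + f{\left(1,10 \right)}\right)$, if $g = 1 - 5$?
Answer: $-2650$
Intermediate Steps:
$g = -4$
$f{\left(a,O \right)} = O a$
$d{\left(j,J \right)} = \left(-4 + j\right) \left(j + 2 J\right)$ ($d{\left(j,J \right)} = \left(j - 4\right) \left(J + \left(j + J\right)\right) = \left(-4 + j\right) \left(J + \left(J + j\right)\right) = \left(-4 + j\right) \left(j + 2 J\right)$)
$50 \left(d{\left(-3,6 \right)} + f{\left(1,10 \right)}\right) = 50 \left(\left(\left(-3\right)^{2} - 48 - -12 + 2 \cdot 6 \left(-3\right)\right) + 10 \cdot 1\right) = 50 \left(\left(9 - 48 + 12 - 36\right) + 10\right) = 50 \left(-63 + 10\right) = 50 \left(-53\right) = -2650$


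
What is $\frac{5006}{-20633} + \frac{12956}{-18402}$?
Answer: $- \frac{179720780}{189844233} \approx -0.94668$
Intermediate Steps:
$\frac{5006}{-20633} + \frac{12956}{-18402} = 5006 \left(- \frac{1}{20633}\right) + 12956 \left(- \frac{1}{18402}\right) = - \frac{5006}{20633} - \frac{6478}{9201} = - \frac{179720780}{189844233}$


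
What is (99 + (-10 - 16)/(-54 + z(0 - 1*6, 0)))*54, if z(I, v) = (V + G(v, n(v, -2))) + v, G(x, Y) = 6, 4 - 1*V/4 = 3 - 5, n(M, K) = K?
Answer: 10809/2 ≈ 5404.5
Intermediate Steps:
V = 24 (V = 16 - 4*(3 - 5) = 16 - 4*(-2) = 16 + 8 = 24)
z(I, v) = 30 + v (z(I, v) = (24 + 6) + v = 30 + v)
(99 + (-10 - 16)/(-54 + z(0 - 1*6, 0)))*54 = (99 + (-10 - 16)/(-54 + (30 + 0)))*54 = (99 - 26/(-54 + 30))*54 = (99 - 26/(-24))*54 = (99 - 26*(-1/24))*54 = (99 + 13/12)*54 = (1201/12)*54 = 10809/2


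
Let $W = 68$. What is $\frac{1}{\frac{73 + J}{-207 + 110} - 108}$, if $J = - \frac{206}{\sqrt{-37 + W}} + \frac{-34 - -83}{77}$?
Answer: $- \frac{1919226771}{208730881420} - \frac{1208911 \sqrt{31}}{208730881420} \approx -0.009227$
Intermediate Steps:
$J = \frac{7}{11} - \frac{206 \sqrt{31}}{31}$ ($J = - \frac{206}{\sqrt{-37 + 68}} + \frac{-34 - -83}{77} = - \frac{206}{\sqrt{31}} + \left(-34 + 83\right) \frac{1}{77} = - 206 \frac{\sqrt{31}}{31} + 49 \cdot \frac{1}{77} = - \frac{206 \sqrt{31}}{31} + \frac{7}{11} = \frac{7}{11} - \frac{206 \sqrt{31}}{31} \approx -36.362$)
$\frac{1}{\frac{73 + J}{-207 + 110} - 108} = \frac{1}{\frac{73 + \left(\frac{7}{11} - \frac{206 \sqrt{31}}{31}\right)}{-207 + 110} - 108} = \frac{1}{\frac{\frac{810}{11} - \frac{206 \sqrt{31}}{31}}{-97} - 108} = \frac{1}{\left(\frac{810}{11} - \frac{206 \sqrt{31}}{31}\right) \left(- \frac{1}{97}\right) - 108} = \frac{1}{\left(- \frac{810}{1067} + \frac{206 \sqrt{31}}{3007}\right) - 108} = \frac{1}{- \frac{116046}{1067} + \frac{206 \sqrt{31}}{3007}}$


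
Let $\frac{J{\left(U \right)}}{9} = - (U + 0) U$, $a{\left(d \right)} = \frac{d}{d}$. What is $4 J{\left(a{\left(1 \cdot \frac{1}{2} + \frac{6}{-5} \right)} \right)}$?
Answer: $-36$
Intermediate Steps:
$a{\left(d \right)} = 1$
$J{\left(U \right)} = - 9 U^{2}$ ($J{\left(U \right)} = 9 - (U + 0) U = 9 - U U = 9 \left(- U^{2}\right) = - 9 U^{2}$)
$4 J{\left(a{\left(1 \cdot \frac{1}{2} + \frac{6}{-5} \right)} \right)} = 4 \left(- 9 \cdot 1^{2}\right) = 4 \left(\left(-9\right) 1\right) = 4 \left(-9\right) = -36$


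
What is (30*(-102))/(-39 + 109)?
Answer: -306/7 ≈ -43.714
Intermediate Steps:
(30*(-102))/(-39 + 109) = -3060/70 = -3060*1/70 = -306/7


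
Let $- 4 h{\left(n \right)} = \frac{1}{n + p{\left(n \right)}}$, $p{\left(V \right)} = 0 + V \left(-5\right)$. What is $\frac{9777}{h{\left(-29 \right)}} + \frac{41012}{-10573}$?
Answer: $- \frac{47964751556}{10573} \approx -4.5365 \cdot 10^{6}$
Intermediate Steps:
$p{\left(V \right)} = - 5 V$ ($p{\left(V \right)} = 0 - 5 V = - 5 V$)
$h{\left(n \right)} = \frac{1}{16 n}$ ($h{\left(n \right)} = - \frac{1}{4 \left(n - 5 n\right)} = - \frac{1}{4 \left(- 4 n\right)} = - \frac{\left(- \frac{1}{4}\right) \frac{1}{n}}{4} = \frac{1}{16 n}$)
$\frac{9777}{h{\left(-29 \right)}} + \frac{41012}{-10573} = \frac{9777}{\frac{1}{16} \frac{1}{-29}} + \frac{41012}{-10573} = \frac{9777}{\frac{1}{16} \left(- \frac{1}{29}\right)} + 41012 \left(- \frac{1}{10573}\right) = \frac{9777}{- \frac{1}{464}} - \frac{41012}{10573} = 9777 \left(-464\right) - \frac{41012}{10573} = -4536528 - \frac{41012}{10573} = - \frac{47964751556}{10573}$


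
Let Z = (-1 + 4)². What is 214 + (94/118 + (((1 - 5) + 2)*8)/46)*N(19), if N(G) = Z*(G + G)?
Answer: 498676/1357 ≈ 367.48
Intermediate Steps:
Z = 9 (Z = 3² = 9)
N(G) = 18*G (N(G) = 9*(G + G) = 9*(2*G) = 18*G)
214 + (94/118 + (((1 - 5) + 2)*8)/46)*N(19) = 214 + (94/118 + (((1 - 5) + 2)*8)/46)*(18*19) = 214 + (94*(1/118) + ((-4 + 2)*8)*(1/46))*342 = 214 + (47/59 - 2*8*(1/46))*342 = 214 + (47/59 - 16*1/46)*342 = 214 + (47/59 - 8/23)*342 = 214 + (609/1357)*342 = 214 + 208278/1357 = 498676/1357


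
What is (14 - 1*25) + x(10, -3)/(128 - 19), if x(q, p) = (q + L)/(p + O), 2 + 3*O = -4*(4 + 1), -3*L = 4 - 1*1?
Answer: -37196/3379 ≈ -11.008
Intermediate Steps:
L = -1 (L = -(4 - 1*1)/3 = -(4 - 1)/3 = -⅓*3 = -1)
O = -22/3 (O = -⅔ + (-4*(4 + 1))/3 = -⅔ + (-4*5)/3 = -⅔ + (⅓)*(-20) = -⅔ - 20/3 = -22/3 ≈ -7.3333)
x(q, p) = (-1 + q)/(-22/3 + p) (x(q, p) = (q - 1)/(p - 22/3) = (-1 + q)/(-22/3 + p))
(14 - 1*25) + x(10, -3)/(128 - 19) = (14 - 1*25) + (3*(-1 + 10)/(-22 + 3*(-3)))/(128 - 19) = (14 - 25) + (3*9/(-22 - 9))/109 = -11 + (3*9/(-31))/109 = -11 + (3*(-1/31)*9)/109 = -11 + (1/109)*(-27/31) = -11 - 27/3379 = -37196/3379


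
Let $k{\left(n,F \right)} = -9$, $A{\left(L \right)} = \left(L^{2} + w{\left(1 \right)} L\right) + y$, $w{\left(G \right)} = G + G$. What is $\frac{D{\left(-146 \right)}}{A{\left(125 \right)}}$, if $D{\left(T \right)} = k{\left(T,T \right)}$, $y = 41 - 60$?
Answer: $- \frac{9}{15856} \approx -0.00056761$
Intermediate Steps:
$y = -19$ ($y = 41 - 60 = -19$)
$w{\left(G \right)} = 2 G$
$A{\left(L \right)} = -19 + L^{2} + 2 L$ ($A{\left(L \right)} = \left(L^{2} + 2 \cdot 1 L\right) - 19 = \left(L^{2} + 2 L\right) - 19 = -19 + L^{2} + 2 L$)
$D{\left(T \right)} = -9$
$\frac{D{\left(-146 \right)}}{A{\left(125 \right)}} = - \frac{9}{-19 + 125^{2} + 2 \cdot 125} = - \frac{9}{-19 + 15625 + 250} = - \frac{9}{15856}$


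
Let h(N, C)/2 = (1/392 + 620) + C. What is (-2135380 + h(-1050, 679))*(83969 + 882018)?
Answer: -403806977457477/196 ≈ -2.0602e+12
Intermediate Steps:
h(N, C) = 243041/196 + 2*C (h(N, C) = 2*((1/392 + 620) + C) = 2*(243041/392 + C) = 243041/196 + 2*C)
(-2135380 + h(-1050, 679))*(83969 + 882018) = (-2135380 + (243041/196 + 2*679))*(83969 + 882018) = (-2135380 + (243041/196 + 1358))*965987 = (-2135380 + 509209/196)*965987 = -418025271/196*965987 = -403806977457477/196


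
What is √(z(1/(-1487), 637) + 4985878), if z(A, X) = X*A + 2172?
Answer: √11029420583231/1487 ≈ 2233.4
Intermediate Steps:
z(A, X) = 2172 + A*X (z(A, X) = A*X + 2172 = 2172 + A*X)
√(z(1/(-1487), 637) + 4985878) = √((2172 + 637/(-1487)) + 4985878) = √((2172 - 1/1487*637) + 4985878) = √((2172 - 637/1487) + 4985878) = √(3229127/1487 + 4985878) = √(7417229713/1487) = √11029420583231/1487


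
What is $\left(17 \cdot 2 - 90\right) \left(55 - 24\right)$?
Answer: $-1736$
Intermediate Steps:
$\left(17 \cdot 2 - 90\right) \left(55 - 24\right) = \left(34 - 90\right) \left(55 - 24\right) = \left(-56\right) 31 = -1736$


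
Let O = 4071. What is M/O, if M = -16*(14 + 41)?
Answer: -880/4071 ≈ -0.21616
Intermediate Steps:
M = -880 (M = -16*55 = -880)
M/O = -880/4071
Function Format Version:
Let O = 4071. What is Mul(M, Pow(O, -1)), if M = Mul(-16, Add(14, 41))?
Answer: Rational(-880, 4071) ≈ -0.21616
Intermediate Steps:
M = -880 (M = Mul(-16, 55) = -880)
Mul(M, Pow(O, -1)) = Mul(-880, Pow(4071, -1)) = Mul(-880, Rational(1, 4071)) = Rational(-880, 4071)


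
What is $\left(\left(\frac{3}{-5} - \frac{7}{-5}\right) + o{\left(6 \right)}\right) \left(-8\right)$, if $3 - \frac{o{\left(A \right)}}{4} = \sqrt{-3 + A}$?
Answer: $- \frac{512}{5} + 32 \sqrt{3} \approx -46.974$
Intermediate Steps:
$o{\left(A \right)} = 12 - 4 \sqrt{-3 + A}$
$\left(\left(\frac{3}{-5} - \frac{7}{-5}\right) + o{\left(6 \right)}\right) \left(-8\right) = \left(\left(\frac{3}{-5} - \frac{7}{-5}\right) + \left(12 - 4 \sqrt{-3 + 6}\right)\right) \left(-8\right) = \left(\left(3 \left(- \frac{1}{5}\right) - - \frac{7}{5}\right) + \left(12 - 4 \sqrt{3}\right)\right) \left(-8\right) = \left(\left(- \frac{3}{5} + \frac{7}{5}\right) + \left(12 - 4 \sqrt{3}\right)\right) \left(-8\right) = \left(\frac{4}{5} + \left(12 - 4 \sqrt{3}\right)\right) \left(-8\right) = \left(\frac{64}{5} - 4 \sqrt{3}\right) \left(-8\right) = - \frac{512}{5} + 32 \sqrt{3}$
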